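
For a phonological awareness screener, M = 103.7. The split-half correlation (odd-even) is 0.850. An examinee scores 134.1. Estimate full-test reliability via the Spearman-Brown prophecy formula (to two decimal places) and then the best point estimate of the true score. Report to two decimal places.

Spearman-Brown: ρ = 2r/(1 + r) = 2(0.850)/(1 + 0.850) = 1.7000/1.850 = 0.9189 → 0.92
T̂ = ρX + (1 − ρ)μ
  = 0.92 × 134.1 + 0.08 × 103.7
  = 123.372 + 8.296
  = 131.668
  ≈ 131.67

131.67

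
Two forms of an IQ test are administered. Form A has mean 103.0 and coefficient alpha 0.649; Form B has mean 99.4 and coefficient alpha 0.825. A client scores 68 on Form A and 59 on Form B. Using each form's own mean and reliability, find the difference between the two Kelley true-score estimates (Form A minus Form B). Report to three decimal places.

14.215

T̂_A = 0.649(68) + 0.351(103.0) = 80.28500
T̂_B = 0.825(59) + 0.175(99.4) = 66.07000
T̂_A − T̂_B = 14.21500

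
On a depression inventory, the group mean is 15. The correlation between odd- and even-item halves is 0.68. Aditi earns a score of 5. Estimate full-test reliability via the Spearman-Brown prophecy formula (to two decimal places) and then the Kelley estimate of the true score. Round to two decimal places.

6.90

Spearman-Brown: ρ = 2r/(1 + r) = 2(0.68)/(1 + 0.68) = 1.360/1.68 = 0.8095 → 0.81
T̂ = ρX + (1 − ρ)μ
  = 0.81 × 5 + 0.19 × 15
  = 4.05 + 2.85
  = 6.900
  ≈ 6.90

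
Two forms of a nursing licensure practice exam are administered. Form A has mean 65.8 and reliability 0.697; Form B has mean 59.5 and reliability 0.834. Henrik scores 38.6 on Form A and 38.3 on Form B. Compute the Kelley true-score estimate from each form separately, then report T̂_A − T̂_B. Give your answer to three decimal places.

T̂_A = 0.697(38.6) + 0.303(65.8) = 46.84160
T̂_B = 0.834(38.3) + 0.166(59.5) = 41.81920
T̂_A − T̂_B = 5.02240

5.022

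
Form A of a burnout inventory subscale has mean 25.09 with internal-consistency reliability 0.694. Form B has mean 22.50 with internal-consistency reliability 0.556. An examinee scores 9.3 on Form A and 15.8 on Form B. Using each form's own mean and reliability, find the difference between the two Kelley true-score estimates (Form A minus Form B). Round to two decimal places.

-4.64

T̂_A = 0.694(9.3) + 0.306(25.09) = 14.1317
T̂_B = 0.556(15.8) + 0.444(22.50) = 18.7748
T̂_A − T̂_B = -4.6431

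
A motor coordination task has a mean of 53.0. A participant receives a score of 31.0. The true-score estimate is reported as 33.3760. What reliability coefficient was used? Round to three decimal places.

T̂ = ρX + (1 − ρ)μ  ⇒  T̂ − μ = ρ(X − μ)
ρ = (T̂ − μ)/(X − μ) = (33.3760 − 53.0) / (31.0 − 53.0) = -19.6240 / -22.0 = 0.89200

0.892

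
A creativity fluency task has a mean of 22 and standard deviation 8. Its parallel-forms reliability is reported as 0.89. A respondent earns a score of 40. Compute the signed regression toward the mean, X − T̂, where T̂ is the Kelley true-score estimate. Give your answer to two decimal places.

Weight the observed score by reliability and the mean by (1 − reliability): T̂ = 0.89·40 + 0.11·22 = 35.60 + 2.42 = 38.0200.
X − T̂ = 40 − 38.020 = 1.980 → 1.98

1.98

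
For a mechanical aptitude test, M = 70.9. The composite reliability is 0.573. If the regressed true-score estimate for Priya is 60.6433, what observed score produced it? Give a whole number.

T̂ = ρX + (1 − ρ)μ  ⇒  X = (T̂ − (1 − ρ)μ) / ρ
X = (60.6433 − 0.427 × 70.9) / 0.573 = (60.6433 − 30.2743) / 0.573 = 30.3690 / 0.573 = 53.00

53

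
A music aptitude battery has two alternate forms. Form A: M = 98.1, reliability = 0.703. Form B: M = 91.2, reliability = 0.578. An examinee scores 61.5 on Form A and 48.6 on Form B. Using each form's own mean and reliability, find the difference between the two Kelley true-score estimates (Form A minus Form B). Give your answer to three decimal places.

5.793

T̂_A = 0.703(61.5) + 0.297(98.1) = 72.37020
T̂_B = 0.578(48.6) + 0.422(91.2) = 66.57720
T̂_A − T̂_B = 5.79300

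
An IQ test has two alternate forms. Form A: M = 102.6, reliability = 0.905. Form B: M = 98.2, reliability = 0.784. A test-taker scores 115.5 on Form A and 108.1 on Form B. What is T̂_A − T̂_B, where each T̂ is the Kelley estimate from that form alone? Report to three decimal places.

T̂_A = 0.905(115.5) + 0.095(102.6) = 114.27450
T̂_B = 0.784(108.1) + 0.216(98.2) = 105.96160
T̂_A − T̂_B = 8.31290

8.313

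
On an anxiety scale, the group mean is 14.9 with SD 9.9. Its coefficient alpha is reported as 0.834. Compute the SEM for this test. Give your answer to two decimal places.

SEM = SD · √(1 − ρ) = 9.9 × √0.166 = 9.9 × 0.4074 = 4.034

4.03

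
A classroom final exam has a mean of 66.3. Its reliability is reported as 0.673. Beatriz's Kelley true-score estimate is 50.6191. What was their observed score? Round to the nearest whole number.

43

T̂ = ρX + (1 − ρ)μ  ⇒  X = (T̂ − (1 − ρ)μ) / ρ
X = (50.6191 − 0.327 × 66.3) / 0.673 = (50.6191 − 21.6801) / 0.673 = 28.9390 / 0.673 = 43.00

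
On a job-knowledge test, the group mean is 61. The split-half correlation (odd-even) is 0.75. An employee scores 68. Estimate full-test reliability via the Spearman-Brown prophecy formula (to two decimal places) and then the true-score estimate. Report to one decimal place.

Spearman-Brown: ρ = 2r/(1 + r) = 2(0.75)/(1 + 0.75) = 1.500/1.75 = 0.8571 → 0.86
T̂ = 0.86(68) + 0.14(61) = 58.48 + 8.54 = 67.02 → 67.0

67.0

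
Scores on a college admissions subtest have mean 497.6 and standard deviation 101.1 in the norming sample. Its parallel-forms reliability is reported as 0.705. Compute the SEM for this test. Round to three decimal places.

SEM = SD · √(1 − ρ) = 101.1 × √0.295 = 101.1 × 0.5431 = 54.9114

54.911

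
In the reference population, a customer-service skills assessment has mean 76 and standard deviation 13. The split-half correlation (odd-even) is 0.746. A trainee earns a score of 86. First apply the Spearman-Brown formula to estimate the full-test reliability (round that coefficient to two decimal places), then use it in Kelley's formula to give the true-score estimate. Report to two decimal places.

84.50

Spearman-Brown: ρ = 2r/(1 + r) = 2(0.746)/(1 + 0.746) = 1.4920/1.746 = 0.8545 → 0.85
Weight the observed score by reliability and the mean by (1 − reliability): T̂ = 0.85·86 + 0.15·76 = 73.10 + 11.40 = 84.500.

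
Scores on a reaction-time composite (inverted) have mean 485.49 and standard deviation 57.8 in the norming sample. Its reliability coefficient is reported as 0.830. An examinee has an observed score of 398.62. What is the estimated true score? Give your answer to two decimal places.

413.39

Weight the observed score by reliability and the mean by (1 − reliability): T̂ = 0.830·398.62 + 0.170·485.49 = 330.85460 + 82.53330 = 413.388.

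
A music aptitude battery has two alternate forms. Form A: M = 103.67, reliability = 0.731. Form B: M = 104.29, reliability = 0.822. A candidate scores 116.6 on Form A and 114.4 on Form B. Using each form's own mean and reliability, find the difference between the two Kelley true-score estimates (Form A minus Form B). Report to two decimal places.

T̂_A = 0.731(116.6) + 0.269(103.67) = 113.1218
T̂_B = 0.822(114.4) + 0.178(104.29) = 112.6004
T̂_A − T̂_B = 0.5214

0.52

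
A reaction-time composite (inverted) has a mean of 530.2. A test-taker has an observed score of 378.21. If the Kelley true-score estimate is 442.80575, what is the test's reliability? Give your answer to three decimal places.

T̂ = ρX + (1 − ρ)μ  ⇒  T̂ − μ = ρ(X − μ)
ρ = (T̂ − μ)/(X − μ) = (442.80575 − 530.2) / (378.21 − 530.2) = -87.39425 / -151.99 = 0.57500

0.575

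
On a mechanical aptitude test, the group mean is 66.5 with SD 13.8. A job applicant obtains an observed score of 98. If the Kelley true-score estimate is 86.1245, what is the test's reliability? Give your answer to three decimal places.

T̂ = ρX + (1 − ρ)μ  ⇒  T̂ − μ = ρ(X − μ)
ρ = (T̂ − μ)/(X − μ) = (86.1245 − 66.5) / (98 − 66.5) = 19.6245 / 31.5 = 0.62300

0.623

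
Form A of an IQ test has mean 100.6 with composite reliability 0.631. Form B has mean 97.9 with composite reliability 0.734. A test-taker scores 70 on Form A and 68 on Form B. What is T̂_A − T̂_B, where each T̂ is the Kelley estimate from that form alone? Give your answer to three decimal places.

5.338

T̂_A = 0.631(70) + 0.369(100.6) = 81.29140
T̂_B = 0.734(68) + 0.266(97.9) = 75.95340
T̂_A − T̂_B = 5.33800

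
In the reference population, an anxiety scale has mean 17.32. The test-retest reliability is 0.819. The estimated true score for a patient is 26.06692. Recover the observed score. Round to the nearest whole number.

28

T̂ = ρX + (1 − ρ)μ  ⇒  X = (T̂ − (1 − ρ)μ) / ρ
X = (26.06692 − 0.181 × 17.32) / 0.819 = (26.06692 − 3.13492) / 0.819 = 22.93200 / 0.819 = 28.00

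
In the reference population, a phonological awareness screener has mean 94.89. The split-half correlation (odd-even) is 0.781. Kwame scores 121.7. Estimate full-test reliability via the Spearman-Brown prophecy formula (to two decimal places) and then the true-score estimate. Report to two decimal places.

118.48

Spearman-Brown: ρ = 2r/(1 + r) = 2(0.781)/(1 + 0.781) = 1.5620/1.781 = 0.8770 → 0.88
T̂ = 0.88(121.7) + 0.12(94.89) = 107.096 + 11.3868 = 118.483 → 118.48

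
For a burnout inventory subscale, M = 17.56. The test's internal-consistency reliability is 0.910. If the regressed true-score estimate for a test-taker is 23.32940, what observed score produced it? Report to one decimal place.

23.9

T̂ = ρX + (1 − ρ)μ  ⇒  X = (T̂ − (1 − ρ)μ) / ρ
X = (23.32940 − 0.090 × 17.56) / 0.910 = (23.32940 − 1.58040) / 0.910 = 21.74900 / 0.910 = 23.900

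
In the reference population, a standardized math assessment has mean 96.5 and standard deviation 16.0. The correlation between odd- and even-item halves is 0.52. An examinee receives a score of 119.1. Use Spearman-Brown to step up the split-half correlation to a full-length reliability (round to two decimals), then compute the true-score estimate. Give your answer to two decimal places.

111.87

Spearman-Brown: ρ = 2r/(1 + r) = 2(0.52)/(1 + 0.52) = 1.040/1.52 = 0.6842 → 0.68
Weight the observed score by reliability and the mean by (1 − reliability): T̂ = 0.68·119.1 + 0.32·96.5 = 80.988 + 30.880 = 111.868.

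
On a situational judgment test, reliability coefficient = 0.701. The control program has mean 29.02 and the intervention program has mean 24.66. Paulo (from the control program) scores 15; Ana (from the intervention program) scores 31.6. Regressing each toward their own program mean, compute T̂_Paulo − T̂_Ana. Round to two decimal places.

-10.33

T̂_Paulo = 0.701(15) + 0.299(29.02) = 19.1920
T̂_Ana = 0.701(31.6) + 0.299(24.66) = 29.5249
Difference = 19.1920 − 29.5249 = -10.3330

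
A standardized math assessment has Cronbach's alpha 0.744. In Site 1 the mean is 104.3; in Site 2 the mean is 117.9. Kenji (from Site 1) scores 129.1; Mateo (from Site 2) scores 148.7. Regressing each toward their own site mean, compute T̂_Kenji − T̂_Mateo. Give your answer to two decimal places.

-18.06

T̂_Kenji = 0.744(129.1) + 0.256(104.3) = 122.7512
T̂_Mateo = 0.744(148.7) + 0.256(117.9) = 140.8152
Difference = 122.7512 − 140.8152 = -18.0640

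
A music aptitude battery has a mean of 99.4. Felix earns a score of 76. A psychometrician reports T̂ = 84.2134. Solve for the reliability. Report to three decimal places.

T̂ = ρX + (1 − ρ)μ  ⇒  T̂ − μ = ρ(X − μ)
ρ = (T̂ − μ)/(X − μ) = (84.2134 − 99.4) / (76 − 99.4) = -15.1866 / -23.4 = 0.64900

0.649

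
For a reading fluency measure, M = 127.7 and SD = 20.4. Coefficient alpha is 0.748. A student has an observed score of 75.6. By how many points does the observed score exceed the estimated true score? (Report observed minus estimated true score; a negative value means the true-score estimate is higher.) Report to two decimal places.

T̂ = 0.748(75.6) + 0.252(127.7) = 56.5488 + 32.1804 = 88.7292 → 88.729
X − T̂ = 75.6 − 88.729 = -13.129 → -13.13

-13.13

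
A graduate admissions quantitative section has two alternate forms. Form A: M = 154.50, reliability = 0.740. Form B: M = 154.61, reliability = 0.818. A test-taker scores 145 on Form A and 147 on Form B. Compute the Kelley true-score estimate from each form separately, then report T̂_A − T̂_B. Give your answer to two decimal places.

-0.92

T̂_A = 0.740(145) + 0.260(154.50) = 147.4700
T̂_B = 0.818(147) + 0.182(154.61) = 148.3850
T̂_A − T̂_B = -0.9150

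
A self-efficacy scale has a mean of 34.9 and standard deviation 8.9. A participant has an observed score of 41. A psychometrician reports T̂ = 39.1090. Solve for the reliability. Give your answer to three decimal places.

0.690

T̂ = ρX + (1 − ρ)μ  ⇒  T̂ − μ = ρ(X − μ)
ρ = (T̂ − μ)/(X − μ) = (39.1090 − 34.9) / (41 − 34.9) = 4.2090 / 6.1 = 0.69000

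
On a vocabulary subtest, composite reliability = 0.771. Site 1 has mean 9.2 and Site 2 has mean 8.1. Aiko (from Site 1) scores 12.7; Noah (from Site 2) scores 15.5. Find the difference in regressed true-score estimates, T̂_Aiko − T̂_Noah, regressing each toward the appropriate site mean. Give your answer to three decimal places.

-1.907

T̂_Aiko = 0.771(12.7) + 0.229(9.2) = 11.89850
T̂_Noah = 0.771(15.5) + 0.229(8.1) = 13.80540
Difference = 11.89850 − 13.80540 = -1.90690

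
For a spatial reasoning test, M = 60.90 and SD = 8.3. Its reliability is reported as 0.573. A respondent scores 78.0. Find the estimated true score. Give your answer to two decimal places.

70.70

T̂ = ρX + (1 − ρ)μ
  = 0.573 × 78.0 + 0.427 × 60.90
  = 44.6940 + 26.00430
  = 70.698
  ≈ 70.70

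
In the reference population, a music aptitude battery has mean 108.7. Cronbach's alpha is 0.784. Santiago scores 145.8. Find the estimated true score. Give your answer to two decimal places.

137.79

T̂ = 0.784(145.8) + 0.216(108.7) = 114.3072 + 23.4792 = 137.786 → 137.79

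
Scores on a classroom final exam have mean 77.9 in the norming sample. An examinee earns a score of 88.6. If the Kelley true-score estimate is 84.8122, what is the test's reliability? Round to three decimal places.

0.646

T̂ = ρX + (1 − ρ)μ  ⇒  T̂ − μ = ρ(X − μ)
ρ = (T̂ − μ)/(X − μ) = (84.8122 − 77.9) / (88.6 − 77.9) = 6.9122 / 10.7 = 0.64600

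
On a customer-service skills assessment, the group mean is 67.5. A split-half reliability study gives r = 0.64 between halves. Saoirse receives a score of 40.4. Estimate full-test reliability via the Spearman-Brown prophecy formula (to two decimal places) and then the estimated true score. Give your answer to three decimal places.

Spearman-Brown: ρ = 2r/(1 + r) = 2(0.64)/(1 + 0.64) = 1.280/1.64 = 0.7805 → 0.78
Weight the observed score by reliability and the mean by (1 − reliability): T̂ = 0.78·40.4 + 0.22·67.5 = 31.512 + 14.850 = 46.3620.

46.362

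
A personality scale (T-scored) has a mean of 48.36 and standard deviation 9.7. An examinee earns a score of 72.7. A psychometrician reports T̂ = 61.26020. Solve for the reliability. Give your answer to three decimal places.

0.530

T̂ = ρX + (1 − ρ)μ  ⇒  T̂ − μ = ρ(X − μ)
ρ = (T̂ − μ)/(X − μ) = (61.26020 − 48.36) / (72.7 − 48.36) = 12.90020 / 24.34 = 0.53000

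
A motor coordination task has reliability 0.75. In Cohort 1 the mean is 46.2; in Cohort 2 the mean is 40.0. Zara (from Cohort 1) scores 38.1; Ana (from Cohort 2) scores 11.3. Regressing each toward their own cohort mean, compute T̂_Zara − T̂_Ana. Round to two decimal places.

T̂_Zara = 0.75(38.1) + 0.25(46.2) = 40.1250
T̂_Ana = 0.75(11.3) + 0.25(40.0) = 18.4750
Difference = 40.1250 − 18.4750 = 21.6500

21.65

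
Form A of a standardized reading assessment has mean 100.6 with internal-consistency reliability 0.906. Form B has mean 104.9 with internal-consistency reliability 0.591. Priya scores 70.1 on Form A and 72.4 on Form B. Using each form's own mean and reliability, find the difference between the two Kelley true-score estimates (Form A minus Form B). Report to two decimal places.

-12.73

T̂_A = 0.906(70.1) + 0.094(100.6) = 72.9670
T̂_B = 0.591(72.4) + 0.409(104.9) = 85.6925
T̂_A − T̂_B = -12.7255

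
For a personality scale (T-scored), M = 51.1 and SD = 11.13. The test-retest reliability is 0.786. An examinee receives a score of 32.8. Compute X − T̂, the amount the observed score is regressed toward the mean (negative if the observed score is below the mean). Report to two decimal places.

Regress the observed score toward the mean by the unreliability: T̂ = 0.786·32.8 + 0.214·51.1 = 25.7808 + 10.9354 = 36.7162.
X − T̂ = 32.8 − 36.716 = -3.916 → -3.92

-3.92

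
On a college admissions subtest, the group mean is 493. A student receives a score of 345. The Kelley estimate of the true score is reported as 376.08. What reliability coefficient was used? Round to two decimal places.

0.79

T̂ = ρX + (1 − ρ)μ  ⇒  T̂ − μ = ρ(X − μ)
ρ = (T̂ − μ)/(X − μ) = (376.08 − 493) / (345 − 493) = -116.92 / -148.0 = 0.7900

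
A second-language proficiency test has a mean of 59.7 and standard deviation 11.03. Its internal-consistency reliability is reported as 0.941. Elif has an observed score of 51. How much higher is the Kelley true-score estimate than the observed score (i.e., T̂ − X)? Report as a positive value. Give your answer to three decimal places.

0.513

Weight the observed score by reliability and the mean by (1 − reliability): T̂ = 0.941·51 + 0.059·59.7 = 47.991 + 3.5223 = 51.51330.
T̂ − X = 51.5133 − 51 = 0.5133 → 0.513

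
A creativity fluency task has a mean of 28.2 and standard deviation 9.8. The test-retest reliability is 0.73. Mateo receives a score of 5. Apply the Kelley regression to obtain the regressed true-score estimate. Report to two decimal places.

T̂ = ρX + (1 − ρ)μ
  = 0.73 × 5 + 0.27 × 28.2
  = 3.65 + 7.614
  = 11.264
  ≈ 11.26

11.26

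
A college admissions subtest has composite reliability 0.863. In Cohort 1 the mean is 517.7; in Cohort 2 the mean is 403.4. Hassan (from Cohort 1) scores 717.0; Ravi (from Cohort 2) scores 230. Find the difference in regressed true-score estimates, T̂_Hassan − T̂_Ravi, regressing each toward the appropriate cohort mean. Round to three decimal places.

T̂_Hassan = 0.863(717.0) + 0.137(517.7) = 689.69590
T̂_Ravi = 0.863(230) + 0.137(403.4) = 253.75580
Difference = 689.69590 − 253.75580 = 435.94010

435.940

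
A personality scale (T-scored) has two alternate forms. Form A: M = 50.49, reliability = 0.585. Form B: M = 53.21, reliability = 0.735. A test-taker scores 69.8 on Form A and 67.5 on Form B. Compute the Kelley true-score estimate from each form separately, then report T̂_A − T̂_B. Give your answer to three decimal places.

T̂_A = 0.585(69.8) + 0.415(50.49) = 61.78635
T̂_B = 0.735(67.5) + 0.265(53.21) = 63.71315
T̂_A − T̂_B = -1.92680

-1.927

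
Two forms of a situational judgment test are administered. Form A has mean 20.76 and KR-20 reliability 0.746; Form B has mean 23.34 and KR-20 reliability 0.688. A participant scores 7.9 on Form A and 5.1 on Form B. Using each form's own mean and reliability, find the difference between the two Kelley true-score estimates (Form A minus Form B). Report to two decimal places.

T̂_A = 0.746(7.9) + 0.254(20.76) = 11.1664
T̂_B = 0.688(5.1) + 0.312(23.34) = 10.7909
T̂_A − T̂_B = 0.3756

0.38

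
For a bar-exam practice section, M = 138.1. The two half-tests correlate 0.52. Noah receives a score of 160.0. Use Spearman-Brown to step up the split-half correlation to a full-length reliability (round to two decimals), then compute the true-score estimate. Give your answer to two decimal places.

152.99

Spearman-Brown: ρ = 2r/(1 + r) = 2(0.52)/(1 + 0.52) = 1.040/1.52 = 0.6842 → 0.68
T̂ = ρX + (1 − ρ)μ
  = 0.68 × 160.0 + 0.32 × 138.1
  = 108.800 + 44.192
  = 152.992
  ≈ 152.99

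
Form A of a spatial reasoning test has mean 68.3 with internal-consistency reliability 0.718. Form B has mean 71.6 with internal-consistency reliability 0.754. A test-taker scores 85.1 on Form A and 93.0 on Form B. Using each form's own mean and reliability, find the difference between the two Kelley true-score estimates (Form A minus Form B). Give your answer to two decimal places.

-7.37

T̂_A = 0.718(85.1) + 0.282(68.3) = 80.3624
T̂_B = 0.754(93.0) + 0.246(71.6) = 87.7356
T̂_A − T̂_B = -7.3732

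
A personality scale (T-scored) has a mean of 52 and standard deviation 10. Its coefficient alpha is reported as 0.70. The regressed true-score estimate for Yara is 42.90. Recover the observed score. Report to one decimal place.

39.0

T̂ = ρX + (1 − ρ)μ  ⇒  X = (T̂ − (1 − ρ)μ) / ρ
X = (42.90 − 0.30 × 52) / 0.70 = (42.90 − 15.60) / 0.70 = 27.30 / 0.70 = 39.000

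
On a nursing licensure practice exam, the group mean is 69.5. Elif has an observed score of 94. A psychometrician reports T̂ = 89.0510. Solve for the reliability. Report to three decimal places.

0.798

T̂ = ρX + (1 − ρ)μ  ⇒  T̂ − μ = ρ(X − μ)
ρ = (T̂ − μ)/(X − μ) = (89.0510 − 69.5) / (94 − 69.5) = 19.5510 / 24.5 = 0.79800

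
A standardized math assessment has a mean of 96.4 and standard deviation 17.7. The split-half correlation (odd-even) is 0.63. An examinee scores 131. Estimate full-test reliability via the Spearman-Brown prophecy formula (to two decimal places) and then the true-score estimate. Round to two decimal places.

123.04

Spearman-Brown: ρ = 2r/(1 + r) = 2(0.63)/(1 + 0.63) = 1.260/1.63 = 0.7730 → 0.77
Weight the observed score by reliability and the mean by (1 − reliability): T̂ = 0.77·131 + 0.23·96.4 = 100.87 + 22.172 = 123.042.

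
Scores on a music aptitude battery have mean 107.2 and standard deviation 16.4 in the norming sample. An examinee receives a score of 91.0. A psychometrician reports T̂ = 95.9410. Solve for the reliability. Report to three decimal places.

0.695

T̂ = ρX + (1 − ρ)μ  ⇒  T̂ − μ = ρ(X − μ)
ρ = (T̂ − μ)/(X − μ) = (95.9410 − 107.2) / (91.0 − 107.2) = -11.2590 / -16.2 = 0.69500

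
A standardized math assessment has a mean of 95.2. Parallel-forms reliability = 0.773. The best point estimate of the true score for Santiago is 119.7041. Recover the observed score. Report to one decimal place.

126.9

T̂ = ρX + (1 − ρ)μ  ⇒  X = (T̂ − (1 − ρ)μ) / ρ
X = (119.7041 − 0.227 × 95.2) / 0.773 = (119.7041 − 21.6104) / 0.773 = 98.0937 / 0.773 = 126.900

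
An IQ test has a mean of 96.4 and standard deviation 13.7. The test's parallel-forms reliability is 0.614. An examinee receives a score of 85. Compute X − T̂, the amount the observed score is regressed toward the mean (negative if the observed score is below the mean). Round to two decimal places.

Weight the observed score by reliability and the mean by (1 − reliability): T̂ = 0.614·85 + 0.386·96.4 = 52.190 + 37.2104 = 89.4004.
X − T̂ = 85 − 89.400 = -4.400 → -4.40

-4.40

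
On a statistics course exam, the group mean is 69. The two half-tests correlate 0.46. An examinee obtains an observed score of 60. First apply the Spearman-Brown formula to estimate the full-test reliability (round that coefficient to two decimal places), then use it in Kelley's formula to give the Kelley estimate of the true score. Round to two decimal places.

63.33

Spearman-Brown: ρ = 2r/(1 + r) = 2(0.46)/(1 + 0.46) = 0.920/1.46 = 0.6301 → 0.63
Regress the observed score toward the mean by the unreliability: T̂ = 0.63·60 + 0.37·69 = 37.80 + 25.53 = 63.330.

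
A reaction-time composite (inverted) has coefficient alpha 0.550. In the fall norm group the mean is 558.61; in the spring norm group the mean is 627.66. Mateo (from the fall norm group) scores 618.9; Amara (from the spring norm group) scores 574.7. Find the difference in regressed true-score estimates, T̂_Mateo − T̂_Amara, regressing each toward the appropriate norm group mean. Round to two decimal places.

-6.76

T̂_Mateo = 0.550(618.9) + 0.450(558.61) = 591.7695
T̂_Amara = 0.550(574.7) + 0.450(627.66) = 598.5320
Difference = 591.7695 − 598.5320 = -6.7625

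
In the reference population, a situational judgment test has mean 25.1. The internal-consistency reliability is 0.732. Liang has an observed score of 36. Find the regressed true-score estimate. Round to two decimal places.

T̂ = ρX + (1 − ρ)μ
  = 0.732 × 36 + 0.268 × 25.1
  = 26.352 + 6.7268
  = 33.079
  ≈ 33.08

33.08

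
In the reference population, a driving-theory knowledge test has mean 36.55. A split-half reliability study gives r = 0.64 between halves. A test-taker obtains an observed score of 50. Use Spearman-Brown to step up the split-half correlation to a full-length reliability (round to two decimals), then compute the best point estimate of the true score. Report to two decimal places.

47.04

Spearman-Brown: ρ = 2r/(1 + r) = 2(0.64)/(1 + 0.64) = 1.280/1.64 = 0.7805 → 0.78
T̂ = ρX + (1 − ρ)μ
  = 0.78 × 50 + 0.22 × 36.55
  = 39.00 + 8.0410
  = 47.041
  ≈ 47.04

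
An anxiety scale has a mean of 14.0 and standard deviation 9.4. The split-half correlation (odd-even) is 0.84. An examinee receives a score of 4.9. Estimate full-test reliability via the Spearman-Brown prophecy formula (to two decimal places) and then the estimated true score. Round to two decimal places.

Spearman-Brown: ρ = 2r/(1 + r) = 2(0.84)/(1 + 0.84) = 1.680/1.84 = 0.9130 → 0.91
T̂ = ρX + (1 − ρ)μ
  = 0.91 × 4.9 + 0.09 × 14.0
  = 4.459 + 1.260
  = 5.719
  ≈ 5.72

5.72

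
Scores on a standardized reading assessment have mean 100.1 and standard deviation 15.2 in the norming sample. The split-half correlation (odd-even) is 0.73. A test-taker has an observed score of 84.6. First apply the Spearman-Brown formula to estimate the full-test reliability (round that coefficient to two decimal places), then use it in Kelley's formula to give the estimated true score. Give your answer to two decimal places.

87.08

Spearman-Brown: ρ = 2r/(1 + r) = 2(0.73)/(1 + 0.73) = 1.460/1.73 = 0.8439 → 0.84
T̂ = ρX + (1 − ρ)μ
  = 0.84 × 84.6 + 0.16 × 100.1
  = 71.064 + 16.016
  = 87.080
  ≈ 87.08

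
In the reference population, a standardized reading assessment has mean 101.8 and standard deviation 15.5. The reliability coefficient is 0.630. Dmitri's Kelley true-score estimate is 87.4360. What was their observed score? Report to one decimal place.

T̂ = ρX + (1 − ρ)μ  ⇒  X = (T̂ − (1 − ρ)μ) / ρ
X = (87.4360 − 0.370 × 101.8) / 0.630 = (87.4360 − 37.6660) / 0.630 = 49.7700 / 0.630 = 79.000

79.0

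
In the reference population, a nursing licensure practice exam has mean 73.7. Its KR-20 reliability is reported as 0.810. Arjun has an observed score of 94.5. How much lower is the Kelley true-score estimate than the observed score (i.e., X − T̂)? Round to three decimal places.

3.952

T̂ = 0.810(94.5) + 0.190(73.7) = 76.5450 + 14.0030 = 90.54800 → 90.5480
X − T̂ = 94.5 − 90.5480 = 3.9520 → 3.952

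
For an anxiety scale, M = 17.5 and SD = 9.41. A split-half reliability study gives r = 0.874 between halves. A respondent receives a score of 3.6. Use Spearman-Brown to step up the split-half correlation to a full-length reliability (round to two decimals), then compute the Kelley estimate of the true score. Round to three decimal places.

Spearman-Brown: ρ = 2r/(1 + r) = 2(0.874)/(1 + 0.874) = 1.7480/1.874 = 0.9328 → 0.93
Weight the observed score by reliability and the mean by (1 − reliability): T̂ = 0.93·3.6 + 0.07·17.5 = 3.348 + 1.225 = 4.5730.

4.573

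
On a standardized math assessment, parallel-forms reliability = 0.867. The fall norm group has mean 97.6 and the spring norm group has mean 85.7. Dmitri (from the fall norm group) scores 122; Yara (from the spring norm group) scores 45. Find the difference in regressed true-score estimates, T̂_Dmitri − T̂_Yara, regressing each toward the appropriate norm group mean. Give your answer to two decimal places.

68.34

T̂_Dmitri = 0.867(122) + 0.133(97.6) = 118.7548
T̂_Yara = 0.867(45) + 0.133(85.7) = 50.4131
Difference = 118.7548 − 50.4131 = 68.3417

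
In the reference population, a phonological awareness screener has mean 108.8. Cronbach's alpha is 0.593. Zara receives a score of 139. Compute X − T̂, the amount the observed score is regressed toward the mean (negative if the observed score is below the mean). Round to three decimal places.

Regress the observed score toward the mean by the unreliability: T̂ = 0.593·139 + 0.407·108.8 = 82.427 + 44.2816 = 126.70860.
X − T̂ = 139 − 126.7086 = 12.2914 → 12.291

12.291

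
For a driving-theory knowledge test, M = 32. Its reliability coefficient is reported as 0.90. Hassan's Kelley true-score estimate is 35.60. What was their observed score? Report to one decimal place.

T̂ = ρX + (1 − ρ)μ  ⇒  X = (T̂ − (1 − ρ)μ) / ρ
X = (35.60 − 0.10 × 32) / 0.90 = (35.60 − 3.20) / 0.90 = 32.40 / 0.90 = 36.000

36.0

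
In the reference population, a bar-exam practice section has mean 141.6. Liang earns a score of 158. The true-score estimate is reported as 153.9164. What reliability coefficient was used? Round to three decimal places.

0.751

T̂ = ρX + (1 − ρ)μ  ⇒  T̂ − μ = ρ(X − μ)
ρ = (T̂ − μ)/(X − μ) = (153.9164 − 141.6) / (158 − 141.6) = 12.3164 / 16.4 = 0.75100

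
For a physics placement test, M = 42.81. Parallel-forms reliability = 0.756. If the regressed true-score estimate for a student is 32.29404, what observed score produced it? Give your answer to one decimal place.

T̂ = ρX + (1 − ρ)μ  ⇒  X = (T̂ − (1 − ρ)μ) / ρ
X = (32.29404 − 0.244 × 42.81) / 0.756 = (32.29404 − 10.44564) / 0.756 = 21.84840 / 0.756 = 28.900

28.9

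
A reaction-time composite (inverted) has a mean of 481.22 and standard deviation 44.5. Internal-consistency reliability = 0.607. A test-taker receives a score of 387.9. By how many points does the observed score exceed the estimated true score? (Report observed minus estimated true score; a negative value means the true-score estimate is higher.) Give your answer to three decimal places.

T̂ = 0.607(387.9) + 0.393(481.22) = 235.4553 + 189.11946 = 424.57476 → 424.5748
X − T̂ = 387.9 − 424.5748 = -36.6748 → -36.675

-36.675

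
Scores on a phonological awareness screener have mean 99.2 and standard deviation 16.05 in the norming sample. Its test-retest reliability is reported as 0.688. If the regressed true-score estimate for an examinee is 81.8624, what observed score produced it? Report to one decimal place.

T̂ = ρX + (1 − ρ)μ  ⇒  X = (T̂ − (1 − ρ)μ) / ρ
X = (81.8624 − 0.312 × 99.2) / 0.688 = (81.8624 − 30.9504) / 0.688 = 50.9120 / 0.688 = 74.000

74.0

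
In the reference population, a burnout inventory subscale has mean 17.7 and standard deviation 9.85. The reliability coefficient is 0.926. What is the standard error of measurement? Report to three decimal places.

2.679

SEM = SD · √(1 − ρ) = 9.85 × √0.074 = 9.85 × 0.2720 = 2.6795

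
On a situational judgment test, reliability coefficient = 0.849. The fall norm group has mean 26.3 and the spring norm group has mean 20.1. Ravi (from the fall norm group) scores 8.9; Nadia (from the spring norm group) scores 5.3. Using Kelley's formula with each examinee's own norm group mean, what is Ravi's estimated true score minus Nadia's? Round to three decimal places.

3.993

T̂_Ravi = 0.849(8.9) + 0.151(26.3) = 11.52740
T̂_Nadia = 0.849(5.3) + 0.151(20.1) = 7.53480
Difference = 11.52740 − 7.53480 = 3.99260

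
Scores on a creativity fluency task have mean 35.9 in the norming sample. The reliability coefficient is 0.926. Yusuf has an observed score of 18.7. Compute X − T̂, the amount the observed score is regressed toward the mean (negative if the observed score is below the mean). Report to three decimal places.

-1.273

T̂ = 0.926(18.7) + 0.074(35.9) = 17.3162 + 2.6566 = 19.97280 → 19.9728
X − T̂ = 18.7 − 19.9728 = -1.2728 → -1.273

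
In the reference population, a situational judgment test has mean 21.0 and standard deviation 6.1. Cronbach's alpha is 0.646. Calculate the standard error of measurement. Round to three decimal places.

3.629

SEM = SD · √(1 − ρ) = 6.1 × √0.354 = 6.1 × 0.5950 = 3.6294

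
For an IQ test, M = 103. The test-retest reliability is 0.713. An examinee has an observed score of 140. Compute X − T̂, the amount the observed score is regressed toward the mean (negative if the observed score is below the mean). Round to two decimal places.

T̂ = 0.713(140) + 0.287(103) = 99.820 + 29.561 = 129.3810 → 129.381
X − T̂ = 140 − 129.381 = 10.619 → 10.62

10.62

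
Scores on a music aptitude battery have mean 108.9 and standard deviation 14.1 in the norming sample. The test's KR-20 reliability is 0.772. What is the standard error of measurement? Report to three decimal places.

6.733

SEM = SD · √(1 − ρ) = 14.1 × √0.228 = 14.1 × 0.4775 = 6.7327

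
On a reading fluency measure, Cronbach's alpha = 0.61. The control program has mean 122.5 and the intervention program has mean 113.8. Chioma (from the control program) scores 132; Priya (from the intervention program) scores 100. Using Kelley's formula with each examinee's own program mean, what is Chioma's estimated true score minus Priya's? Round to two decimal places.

T̂_Chioma = 0.61(132) + 0.39(122.5) = 128.2950
T̂_Priya = 0.61(100) + 0.39(113.8) = 105.3820
Difference = 128.2950 − 105.3820 = 22.9130

22.91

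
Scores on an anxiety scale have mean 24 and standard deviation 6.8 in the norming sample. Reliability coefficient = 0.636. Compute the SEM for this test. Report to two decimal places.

4.10

SEM = SD · √(1 − ρ) = 6.8 × √0.364 = 6.8 × 0.6033 = 4.103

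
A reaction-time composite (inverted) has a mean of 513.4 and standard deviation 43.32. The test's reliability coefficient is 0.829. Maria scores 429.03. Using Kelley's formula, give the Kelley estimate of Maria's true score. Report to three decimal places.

T̂ = ρX + (1 − ρ)μ
  = 0.829 × 429.03 + 0.171 × 513.4
  = 355.66587 + 87.7914
  = 443.4573
  ≈ 443.457

443.457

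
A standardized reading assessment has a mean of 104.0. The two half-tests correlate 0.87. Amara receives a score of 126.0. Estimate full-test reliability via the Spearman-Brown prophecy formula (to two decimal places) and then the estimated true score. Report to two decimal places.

Spearman-Brown: ρ = 2r/(1 + r) = 2(0.87)/(1 + 0.87) = 1.740/1.87 = 0.9305 → 0.93
T̂ = 0.93(126.0) + 0.07(104.0) = 117.180 + 7.280 = 124.460 → 124.46

124.46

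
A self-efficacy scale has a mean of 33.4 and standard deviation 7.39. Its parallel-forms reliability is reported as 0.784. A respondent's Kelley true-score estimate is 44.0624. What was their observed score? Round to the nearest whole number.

47

T̂ = ρX + (1 − ρ)μ  ⇒  X = (T̂ − (1 − ρ)μ) / ρ
X = (44.0624 − 0.216 × 33.4) / 0.784 = (44.0624 − 7.2144) / 0.784 = 36.8480 / 0.784 = 47.00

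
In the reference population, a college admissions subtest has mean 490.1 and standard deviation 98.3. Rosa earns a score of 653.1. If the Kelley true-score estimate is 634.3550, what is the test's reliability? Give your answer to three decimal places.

0.885

T̂ = ρX + (1 − ρ)μ  ⇒  T̂ − μ = ρ(X − μ)
ρ = (T̂ − μ)/(X − μ) = (634.3550 − 490.1) / (653.1 − 490.1) = 144.2550 / 163.0 = 0.88500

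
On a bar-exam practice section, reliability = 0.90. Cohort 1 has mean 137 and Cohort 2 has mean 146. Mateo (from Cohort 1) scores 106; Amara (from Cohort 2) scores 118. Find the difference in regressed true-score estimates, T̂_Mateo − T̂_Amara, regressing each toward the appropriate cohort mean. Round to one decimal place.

-11.7

T̂_Mateo = 0.90(106) + 0.10(137) = 109.100
T̂_Amara = 0.90(118) + 0.10(146) = 120.800
Difference = 109.100 − 120.800 = -11.700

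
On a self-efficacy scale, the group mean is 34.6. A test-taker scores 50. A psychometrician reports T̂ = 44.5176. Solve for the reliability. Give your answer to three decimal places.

0.644

T̂ = ρX + (1 − ρ)μ  ⇒  T̂ − μ = ρ(X − μ)
ρ = (T̂ − μ)/(X − μ) = (44.5176 − 34.6) / (50 − 34.6) = 9.9176 / 15.4 = 0.64400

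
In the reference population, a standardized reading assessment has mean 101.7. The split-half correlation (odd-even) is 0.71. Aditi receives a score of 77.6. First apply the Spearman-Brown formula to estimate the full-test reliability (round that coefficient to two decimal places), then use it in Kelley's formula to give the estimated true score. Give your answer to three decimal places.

Spearman-Brown: ρ = 2r/(1 + r) = 2(0.71)/(1 + 0.71) = 1.420/1.71 = 0.8304 → 0.83
T̂ = ρX + (1 − ρ)μ
  = 0.83 × 77.6 + 0.17 × 101.7
  = 64.408 + 17.289
  = 81.6970
  ≈ 81.697

81.697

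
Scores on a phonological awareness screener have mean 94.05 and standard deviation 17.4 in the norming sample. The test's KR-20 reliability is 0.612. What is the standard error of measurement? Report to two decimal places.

10.84

SEM = SD · √(1 − ρ) = 17.4 × √0.388 = 17.4 × 0.6229 = 10.838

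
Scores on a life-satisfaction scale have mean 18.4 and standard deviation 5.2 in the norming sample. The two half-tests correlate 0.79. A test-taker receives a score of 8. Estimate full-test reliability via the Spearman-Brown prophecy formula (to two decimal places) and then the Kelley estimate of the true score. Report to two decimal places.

9.25

Spearman-Brown: ρ = 2r/(1 + r) = 2(0.79)/(1 + 0.79) = 1.580/1.79 = 0.8827 → 0.88
T̂ = 0.88(8) + 0.12(18.4) = 7.04 + 2.208 = 9.248 → 9.25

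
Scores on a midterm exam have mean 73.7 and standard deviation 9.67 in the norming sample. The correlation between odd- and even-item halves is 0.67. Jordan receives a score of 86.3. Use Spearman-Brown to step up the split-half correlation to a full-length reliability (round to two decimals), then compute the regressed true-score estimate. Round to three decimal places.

Spearman-Brown: ρ = 2r/(1 + r) = 2(0.67)/(1 + 0.67) = 1.340/1.67 = 0.8024 → 0.80
T̂ = ρX + (1 − ρ)μ
  = 0.80 × 86.3 + 0.20 × 73.7
  = 69.040 + 14.740
  = 83.7800
  ≈ 83.780

83.780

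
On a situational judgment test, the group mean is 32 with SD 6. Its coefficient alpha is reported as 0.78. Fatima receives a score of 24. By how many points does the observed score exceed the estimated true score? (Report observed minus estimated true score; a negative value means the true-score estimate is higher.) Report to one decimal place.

-1.8

Weight the observed score by reliability and the mean by (1 − reliability): T̂ = 0.78·24 + 0.22·32 = 18.72 + 7.04 = 25.760.
X − T̂ = 24 − 25.76 = -1.76 → -1.8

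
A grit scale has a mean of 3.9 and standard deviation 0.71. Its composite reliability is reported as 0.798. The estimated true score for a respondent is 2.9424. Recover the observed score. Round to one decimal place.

T̂ = ρX + (1 − ρ)μ  ⇒  X = (T̂ − (1 − ρ)μ) / ρ
X = (2.9424 − 0.202 × 3.9) / 0.798 = (2.9424 − 0.7878) / 0.798 = 2.1546 / 0.798 = 2.700

2.7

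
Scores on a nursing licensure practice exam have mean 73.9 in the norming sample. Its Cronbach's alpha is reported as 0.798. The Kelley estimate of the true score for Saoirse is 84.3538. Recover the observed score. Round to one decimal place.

87.0

T̂ = ρX + (1 − ρ)μ  ⇒  X = (T̂ − (1 − ρ)μ) / ρ
X = (84.3538 − 0.202 × 73.9) / 0.798 = (84.3538 − 14.9278) / 0.798 = 69.4260 / 0.798 = 87.000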